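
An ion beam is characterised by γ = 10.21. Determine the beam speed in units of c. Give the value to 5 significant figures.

β ≈ 0.99519

β = √(1 − 1/γ²) = √(1 − 1/10.21²) = √(0.9904071) = 0.99519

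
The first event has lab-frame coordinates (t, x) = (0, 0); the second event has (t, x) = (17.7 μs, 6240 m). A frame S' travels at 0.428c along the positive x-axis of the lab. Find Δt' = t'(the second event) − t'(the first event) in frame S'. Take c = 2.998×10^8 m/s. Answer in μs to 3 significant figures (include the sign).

Δt' ≈ 9.73 μs

γ = 1/√(1 − 0.428²) = 1.1065
Δt' = γ(Δt − vΔx/c²) = 1.1065 × (17.7 μs − 0.428×6240 m / (2.998×10^8 m/s))
= 1.1065 × (8.7917 μs) = 9.73 μs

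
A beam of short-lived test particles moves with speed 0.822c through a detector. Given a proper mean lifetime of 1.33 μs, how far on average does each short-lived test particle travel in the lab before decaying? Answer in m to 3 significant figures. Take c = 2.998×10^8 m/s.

d ≈ 576 m

γ = 1/√(1 − 0.822²) = 1.7560
Dilated lifetime: Δt = γτ₀ = 1.7560 × 1.33 μs = 2.3354 μs
d = vΔt = 0.822c × 2.3354 μs = 2.4644×10^8 m/s × 2.3354×10^-6 s = 576 m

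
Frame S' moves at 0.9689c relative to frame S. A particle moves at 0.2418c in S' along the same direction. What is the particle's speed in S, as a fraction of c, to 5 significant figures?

Relativistic velocity addition: u = (u' + v)/(1 + u'v/c²)
= (0.2418 + 0.9689)/(1 + 0.2418×0.9689) = 1.2107/1.234280 = 0.98090

u ≈ 0.98090c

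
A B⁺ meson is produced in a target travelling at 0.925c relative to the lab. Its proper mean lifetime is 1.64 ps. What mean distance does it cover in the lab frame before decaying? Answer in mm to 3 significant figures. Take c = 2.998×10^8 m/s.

γ = 1/√(1 − 0.925²) = 2.6318
Dilated lifetime: Δt = γτ₀ = 2.6318 × 1.64 ps = 4.3162 ps
d = vΔt = 0.925c × 4.3162 ps = 2.7732×10^8 m/s × 4.3162×10^-12 s = 1.20 mm

d ≈ 1.20 mm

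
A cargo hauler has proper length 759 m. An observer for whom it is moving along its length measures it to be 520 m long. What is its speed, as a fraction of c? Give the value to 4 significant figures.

γ = L₀/L = 759/520 = 1.45962
β = √(1 − 1/γ²) = 0.7284

β ≈ 0.7284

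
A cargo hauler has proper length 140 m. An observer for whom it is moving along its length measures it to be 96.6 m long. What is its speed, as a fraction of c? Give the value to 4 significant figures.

γ = L₀/L = 140/96.6 = 1.44928
β = √(1 − 1/γ²) = 0.7238

β ≈ 0.7238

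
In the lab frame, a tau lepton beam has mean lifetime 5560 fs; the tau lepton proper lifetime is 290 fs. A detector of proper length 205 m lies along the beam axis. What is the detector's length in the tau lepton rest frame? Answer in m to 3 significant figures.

Time dilation ⇒ γ = Δt/τ₀ = 5560/290 = 19.172
Length contraction: L = L₀/γ = 205/19.172 = 10.7 m

L ≈ 10.7 m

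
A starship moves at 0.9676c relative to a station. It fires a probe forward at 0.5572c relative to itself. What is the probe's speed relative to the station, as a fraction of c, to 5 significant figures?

Relativistic velocity addition: u = (u' + v)/(1 + u'v/c²)
= (0.5572 + 0.9676)/(1 + 0.5572×0.9676) = 1.5248/1.539147 = 0.99068

u ≈ 0.99068c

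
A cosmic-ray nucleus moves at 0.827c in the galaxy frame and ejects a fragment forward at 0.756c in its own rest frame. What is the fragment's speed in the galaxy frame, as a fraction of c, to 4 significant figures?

u ≈ 0.9740c

Compose boost 2: (0.756 + 0.827)/(1 + 0.756×0.827) = 1.583/1.62521 = 0.9740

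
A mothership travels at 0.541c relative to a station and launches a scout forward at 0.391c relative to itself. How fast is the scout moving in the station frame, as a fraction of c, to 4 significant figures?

Compose boost 2: (0.391 + 0.541)/(1 + 0.391×0.541) = 0.9320/1.21153 = 0.7693

u ≈ 0.7693c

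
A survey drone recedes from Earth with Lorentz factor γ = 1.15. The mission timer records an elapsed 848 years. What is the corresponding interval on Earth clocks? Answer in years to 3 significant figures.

γ = 1.15 (given)
Time dilation: Δt = γτ₀ = 1.15 × 848 years = 975 years

Δt ≈ 975 years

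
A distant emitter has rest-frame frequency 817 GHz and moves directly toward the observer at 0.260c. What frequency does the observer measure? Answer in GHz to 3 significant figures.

f_obs ≈ 1070 GHz

Relativistic Doppler: f_obs = f_src √((1+β)/(1−β))
= 817 × √(1.2600/0.74000) = 817 × 1.3049 = 1070 GHz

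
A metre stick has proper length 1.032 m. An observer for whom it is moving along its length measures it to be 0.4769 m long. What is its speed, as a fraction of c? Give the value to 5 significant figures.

β ≈ 0.88682

γ = L₀/L = 1.032/0.4769 = 2.163976
β = √(1 − 1/γ²) = 0.88682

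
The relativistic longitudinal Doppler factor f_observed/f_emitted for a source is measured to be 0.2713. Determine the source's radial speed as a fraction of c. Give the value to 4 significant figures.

β ≈ 0.8629

f_obs/f_src = √((1−β)/(1+β)) = 0.2713  ⇒  (1−β)/(1+β) = 0.0736037
β = |1 − D²|/(1 + D²) = |1 − 0.0736037|/(1 + 0.0736037) = 0.8629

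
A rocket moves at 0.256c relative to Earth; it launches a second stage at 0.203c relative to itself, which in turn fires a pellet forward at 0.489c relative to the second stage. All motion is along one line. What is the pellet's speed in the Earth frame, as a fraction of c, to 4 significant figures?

u ≈ 0.7626c

Compose boost 2: (0.203 + 0.256)/(1 + 0.203×0.256) = 0.4590/1.05197 = 0.436325
Compose boost 3: (0.489 + 0.436325)/(1 + 0.489×0.436325) = 0.925325/1.21336 = 0.7626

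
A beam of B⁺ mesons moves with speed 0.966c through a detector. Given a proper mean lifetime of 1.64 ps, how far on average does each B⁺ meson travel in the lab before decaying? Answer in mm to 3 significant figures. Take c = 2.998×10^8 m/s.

d ≈ 1.84 mm

γ = 1/√(1 − 0.966²) = 3.8678
Dilated lifetime: Δt = γτ₀ = 3.8678 × 1.64 ps = 6.3433 ps
d = vΔt = 0.966c × 6.3433 ps = 2.8961×10^8 m/s × 6.3433×10^-12 s = 1.84 mm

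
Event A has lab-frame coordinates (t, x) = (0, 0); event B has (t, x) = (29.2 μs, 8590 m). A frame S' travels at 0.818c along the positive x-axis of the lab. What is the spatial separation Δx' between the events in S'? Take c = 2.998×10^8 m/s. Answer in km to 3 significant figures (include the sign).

Δx' ≈ 2.48 km

γ = 1/√(1 − 0.818²) = 1.7385
Δx' = γ(Δx − vΔt) = 1.7385 × (8590 m − 0.818×(2.998×10^8 m/s)×29.2×10^-6 s)
= 1.7385 × (1429.1 m) = 2.48 km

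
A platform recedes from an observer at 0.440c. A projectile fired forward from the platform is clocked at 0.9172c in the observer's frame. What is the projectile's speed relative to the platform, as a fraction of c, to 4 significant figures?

Inverse velocity addition: u' = (u − v)/(1 − uv/c²)
= (0.9172 − 0.440)/(1 − 0.9172×0.440) = 0.4772/0.596432 = 0.8001

u' ≈ 0.8001c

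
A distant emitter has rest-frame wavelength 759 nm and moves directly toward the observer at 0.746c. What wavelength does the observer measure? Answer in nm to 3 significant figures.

λ_obs ≈ 289 nm

Relativistic Doppler: λ_obs = λ_src √((1−β)/(1+β))
= 759 × √(0.25400/1.7460) = 759 × 0.38141 = 289 nm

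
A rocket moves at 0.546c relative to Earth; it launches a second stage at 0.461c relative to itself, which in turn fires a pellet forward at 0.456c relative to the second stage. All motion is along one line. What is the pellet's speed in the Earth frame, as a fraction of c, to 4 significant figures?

u ≈ 0.9222c

Compose boost 2: (0.461 + 0.546)/(1 + 0.461×0.546) = 1.007/1.25171 = 0.804502
Compose boost 3: (0.456 + 0.804502)/(1 + 0.456×0.804502) = 1.26050/1.36685 = 0.9222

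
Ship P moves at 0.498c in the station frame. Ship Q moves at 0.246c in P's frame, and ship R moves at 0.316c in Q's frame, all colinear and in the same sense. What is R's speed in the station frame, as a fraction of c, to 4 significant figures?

u ≈ 0.8093c

Compose boost 2: (0.246 + 0.498)/(1 + 0.246×0.498) = 0.7440/1.12251 = 0.662802
Compose boost 3: (0.316 + 0.662802)/(1 + 0.316×0.662802) = 0.978802/1.20945 = 0.8093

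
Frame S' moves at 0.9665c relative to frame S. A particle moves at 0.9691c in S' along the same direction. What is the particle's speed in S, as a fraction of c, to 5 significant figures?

u ≈ 0.99947c

Relativistic velocity addition: u = (u' + v)/(1 + u'v/c²)
= (0.9691 + 0.9665)/(1 + 0.9691×0.9665) = 1.9356/1.936635 = 0.99947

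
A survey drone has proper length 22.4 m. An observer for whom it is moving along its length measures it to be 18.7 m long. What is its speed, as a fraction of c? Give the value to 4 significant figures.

β ≈ 0.5505

γ = L₀/L = 22.4/18.7 = 1.19786
β = √(1 − 1/γ²) = 0.5505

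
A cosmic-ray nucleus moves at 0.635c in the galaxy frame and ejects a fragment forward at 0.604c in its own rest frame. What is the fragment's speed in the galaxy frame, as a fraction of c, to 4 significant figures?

u ≈ 0.8955c

Compose boost 2: (0.604 + 0.635)/(1 + 0.604×0.635) = 1.239/1.38354 = 0.8955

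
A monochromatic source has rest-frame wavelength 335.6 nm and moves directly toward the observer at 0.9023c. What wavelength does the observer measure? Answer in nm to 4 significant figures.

Relativistic Doppler: λ_obs = λ_src √((1−β)/(1+β))
= 335.6 × √(0.0977000/1.90230) = 335.6 × 0.226625 = 76.06 nm

λ_obs ≈ 76.06 nm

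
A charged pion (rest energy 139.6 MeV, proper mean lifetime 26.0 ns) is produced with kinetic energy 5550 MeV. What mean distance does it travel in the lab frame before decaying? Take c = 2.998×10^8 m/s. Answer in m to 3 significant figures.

γ = 1 + K/(m₀c²) = 1 + 5550/139.6 = 40.756
β = √(1 − 1/γ²) = 0.99970
Dilated lifetime: γτ₀ = 40.756 × 26.0 ns = 1059.7 ns
d = βc·γτ₀ = 0.99970 × (2.998×10^8 m/s) × 1.0597×10^-6 s = 318 m

d ≈ 318 m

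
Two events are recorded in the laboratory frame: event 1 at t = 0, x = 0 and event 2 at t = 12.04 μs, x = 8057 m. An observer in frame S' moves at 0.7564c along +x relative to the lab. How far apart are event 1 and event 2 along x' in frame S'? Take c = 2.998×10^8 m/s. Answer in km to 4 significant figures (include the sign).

Δx' ≈ 8.143 km

γ = 1/√(1 − 0.7564²) = 1.52880
Δx' = γ(Δx − vΔt) = 1.52880 × (8057 m − 0.7564×(2.998×10^8 m/s)×12.04×10^-6 s)
= 1.52880 × (5326.70 m) = 8.143 km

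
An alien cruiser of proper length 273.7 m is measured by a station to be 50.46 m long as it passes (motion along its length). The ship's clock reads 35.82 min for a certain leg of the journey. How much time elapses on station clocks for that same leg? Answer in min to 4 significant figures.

Δt ≈ 194.3 min

Length contraction ⇒ γ = L₀/L = 273.7/50.46 = 5.42410
Time dilation: Δt = γτ₀ = 5.42410 × 35.82 min = 194.3 min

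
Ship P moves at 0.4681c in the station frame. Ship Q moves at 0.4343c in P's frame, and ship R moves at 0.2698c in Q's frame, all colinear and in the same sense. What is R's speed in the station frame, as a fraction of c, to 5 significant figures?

u ≈ 0.84813c

Compose boost 2: (0.4343 + 0.4681)/(1 + 0.4343×0.4681) = 0.90240/1.203296 = 0.7499403
Compose boost 3: (0.2698 + 0.7499403)/(1 + 0.2698×0.7499403) = 1.019740/1.202334 = 0.84813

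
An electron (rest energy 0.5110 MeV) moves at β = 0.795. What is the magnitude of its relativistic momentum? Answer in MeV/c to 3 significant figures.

γ = 1/√(1 − 0.795²) = 1.6485
p = γβm₀c = 1.6485 × 0.795 × 0.5110 MeV/c = 0.670 MeV/c

p ≈ 0.670 MeV/c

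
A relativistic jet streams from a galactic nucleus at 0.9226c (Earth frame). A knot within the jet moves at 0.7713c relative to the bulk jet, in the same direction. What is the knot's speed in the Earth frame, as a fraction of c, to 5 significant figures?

Relativistic velocity addition: u = (u' + v)/(1 + u'v/c²)
= (0.7713 + 0.9226)/(1 + 0.7713×0.9226) = 1.6939/1.711601 = 0.98966

u ≈ 0.98966c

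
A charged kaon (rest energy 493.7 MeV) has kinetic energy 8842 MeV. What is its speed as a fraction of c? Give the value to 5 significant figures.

β ≈ 0.99860

γ = 1 + K/(m₀c²) = 1 + 8842/493.7 = 18.90966
β = √(1 − 1/γ²) = 0.99860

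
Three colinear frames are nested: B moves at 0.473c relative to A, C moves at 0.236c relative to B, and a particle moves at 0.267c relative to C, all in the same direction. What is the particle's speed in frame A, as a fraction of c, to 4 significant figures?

u ≈ 0.7731c

Compose boost 2: (0.236 + 0.473)/(1 + 0.236×0.473) = 0.7090/1.11163 = 0.637803
Compose boost 3: (0.267 + 0.637803)/(1 + 0.267×0.637803) = 0.904803/1.17029 = 0.7731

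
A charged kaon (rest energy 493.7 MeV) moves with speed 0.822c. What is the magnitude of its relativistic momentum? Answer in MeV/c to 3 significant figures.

p ≈ 713 MeV/c

γ = 1/√(1 − 0.822²) = 1.7560
p = γβm₀c = 1.7560 × 0.822 × 493.7 MeV/c = 713 MeV/c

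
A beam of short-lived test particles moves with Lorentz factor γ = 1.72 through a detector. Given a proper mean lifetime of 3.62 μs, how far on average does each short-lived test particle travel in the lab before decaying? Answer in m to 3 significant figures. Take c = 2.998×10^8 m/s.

β = √(1 − 1/γ²) = √(1 − 1/1.72²) = 0.81362
Dilated lifetime: Δt = γτ₀ = 1.72 × 3.62 μs = 6.2264 μs
d = vΔt = 0.81362c × 6.2264 μs = 2.4392×10^8 m/s × 6.2264×10^-6 s = 1520 m

d ≈ 1520 m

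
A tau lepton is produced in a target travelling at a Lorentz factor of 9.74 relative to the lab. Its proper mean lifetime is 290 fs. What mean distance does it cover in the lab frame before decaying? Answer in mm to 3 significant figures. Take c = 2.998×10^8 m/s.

β = √(1 − 1/γ²) = √(1 − 1/9.74²) = 0.99472
Dilated lifetime: Δt = γτ₀ = 9.74 × 290 fs = 2824.6 fs
d = vΔt = 0.99472c × 2824.6 fs = 2.9822×10^8 m/s × 2.8246×10^-12 s = 0.842 mm

d ≈ 0.842 mm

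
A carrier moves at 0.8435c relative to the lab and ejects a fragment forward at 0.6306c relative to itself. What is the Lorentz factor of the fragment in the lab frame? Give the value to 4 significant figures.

u_lab = (0.6306 + 0.8435)/(1 + 0.6306×0.8435) = 1.4741/1.531911 = 0.9622621
γ = 1/√(1 − 0.9622621²) = 3.675

γ ≈ 3.675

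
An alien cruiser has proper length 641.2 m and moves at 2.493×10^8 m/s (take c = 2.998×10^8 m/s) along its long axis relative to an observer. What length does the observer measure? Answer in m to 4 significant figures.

β = v/c = 2.493×10^8 / 2.998×10^8 = 0.831554
γ = 1/√(1 − 0.831554²) = 1.80036
Length contraction: L = L₀/γ = 641.2/1.80036 = 356.2 m

L ≈ 356.2 m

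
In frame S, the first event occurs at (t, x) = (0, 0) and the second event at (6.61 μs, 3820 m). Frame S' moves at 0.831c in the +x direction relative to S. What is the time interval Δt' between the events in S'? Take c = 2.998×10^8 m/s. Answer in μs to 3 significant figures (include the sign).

γ = 1/√(1 − 0.831²) = 1.7977
Δt' = γ(Δt − vΔx/c²) = 1.7977 × (6.61 μs − 0.831×3820 m / (2.998×10^8 m/s))
= 1.7977 × (-3.9785 μs) = -7.15 μs

Δt' ≈ -7.15 μs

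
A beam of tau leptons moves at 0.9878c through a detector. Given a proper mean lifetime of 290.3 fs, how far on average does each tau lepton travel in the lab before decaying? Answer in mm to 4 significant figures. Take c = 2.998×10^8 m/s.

γ = 1/√(1 − 0.9878²) = 6.42146
Dilated lifetime: Δt = γτ₀ = 6.42146 × 290.3 fs = 1864.15 fs
d = vΔt = 0.9878c × 1864.15 fs = 2.96142×10^8 m/s × 1.86415×10^-12 s = 0.5521 mm

d ≈ 0.5521 mm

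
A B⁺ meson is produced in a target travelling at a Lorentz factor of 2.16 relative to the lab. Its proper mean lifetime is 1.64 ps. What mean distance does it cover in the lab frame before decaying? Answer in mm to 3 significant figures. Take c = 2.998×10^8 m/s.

d ≈ 0.941 mm

β = √(1 − 1/γ²) = √(1 − 1/2.16²) = 0.88638
Dilated lifetime: Δt = γτ₀ = 2.16 × 1.64 ps = 3.5424 ps
d = vΔt = 0.88638c × 3.5424 ps = 2.6574×10^8 m/s × 3.5424×10^-12 s = 0.941 mm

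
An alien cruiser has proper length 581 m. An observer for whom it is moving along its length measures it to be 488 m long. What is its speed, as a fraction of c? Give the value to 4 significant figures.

β ≈ 0.5427

γ = L₀/L = 581/488 = 1.19057
β = √(1 − 1/γ²) = 0.5427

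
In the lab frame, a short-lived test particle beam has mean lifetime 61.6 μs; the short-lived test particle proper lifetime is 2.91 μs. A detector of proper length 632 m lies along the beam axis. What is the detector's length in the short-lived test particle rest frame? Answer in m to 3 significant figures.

L ≈ 29.9 m

Time dilation ⇒ γ = Δt/τ₀ = 61.6/2.91 = 21.168
Length contraction: L = L₀/γ = 632/21.168 = 29.9 m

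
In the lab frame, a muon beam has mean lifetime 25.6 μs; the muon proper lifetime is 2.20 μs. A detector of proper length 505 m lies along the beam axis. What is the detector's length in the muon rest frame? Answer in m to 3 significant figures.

L ≈ 43.4 m

Time dilation ⇒ γ = Δt/τ₀ = 25.6/2.20 = 11.636
Length contraction: L = L₀/γ = 505/11.636 = 43.4 m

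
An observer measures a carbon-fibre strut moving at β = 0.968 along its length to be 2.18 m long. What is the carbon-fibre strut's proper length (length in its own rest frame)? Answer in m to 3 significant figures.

L₀ ≈ 8.69 m

γ = 1/√(1 − 0.968²) = 3.9849
L₀ = γL = 3.9849 × 2.18 = 8.69 m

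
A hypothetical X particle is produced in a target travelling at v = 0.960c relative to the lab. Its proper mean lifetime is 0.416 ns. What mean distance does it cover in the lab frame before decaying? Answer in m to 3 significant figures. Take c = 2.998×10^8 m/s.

γ = 1/√(1 − 0.960²) = 3.5714
Dilated lifetime: Δt = γτ₀ = 3.5714 × 0.416 ns = 1.4857 ns
d = vΔt = 0.960c × 1.4857 ns = 2.8781×10^8 m/s × 1.4857×10^-9 s = 0.428 m

d ≈ 0.428 m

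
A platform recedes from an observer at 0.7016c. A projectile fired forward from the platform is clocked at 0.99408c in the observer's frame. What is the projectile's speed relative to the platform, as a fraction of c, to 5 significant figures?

u' ≈ 0.96671c

Inverse velocity addition: u' = (u − v)/(1 − uv/c²)
= (0.99408 − 0.7016)/(1 − 0.99408×0.7016) = 0.29248/0.3025535 = 0.96671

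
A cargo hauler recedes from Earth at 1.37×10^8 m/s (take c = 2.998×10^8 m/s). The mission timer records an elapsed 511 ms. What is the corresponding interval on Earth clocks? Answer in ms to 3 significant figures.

Δt ≈ 574 ms

β = v/c = 1.37×10^8 / 2.998×10^8 = 0.45697
γ = 1/√(1 − 0.45697²) = 1.1243
Time dilation: Δt = γτ₀ = 1.1243 × 511 ms = 574 ms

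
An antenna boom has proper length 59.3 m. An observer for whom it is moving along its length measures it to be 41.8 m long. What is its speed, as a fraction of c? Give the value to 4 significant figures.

β ≈ 0.7093

γ = L₀/L = 59.3/41.8 = 1.41866
β = √(1 − 1/γ²) = 0.7093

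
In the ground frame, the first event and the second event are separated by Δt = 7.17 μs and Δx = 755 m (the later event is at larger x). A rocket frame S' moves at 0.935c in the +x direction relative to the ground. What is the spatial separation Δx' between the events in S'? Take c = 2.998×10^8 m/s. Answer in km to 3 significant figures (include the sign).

γ = 1/√(1 − 0.935²) = 2.8197
Δx' = γ(Δx − vΔt) = 2.8197 × (755 m − 0.935×(2.998×10^8 m/s)×7.17×10^-6 s)
= 2.8197 × (-1254.8 m) = -3.54 km

Δx' ≈ -3.54 km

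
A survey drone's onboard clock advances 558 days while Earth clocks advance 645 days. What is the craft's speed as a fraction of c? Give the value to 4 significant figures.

γ = Δt/τ₀ = 645/558 = 1.15591
β = √(1 − 1/γ²) = √(1 − 1/1.15591²) = 0.5016

β ≈ 0.5016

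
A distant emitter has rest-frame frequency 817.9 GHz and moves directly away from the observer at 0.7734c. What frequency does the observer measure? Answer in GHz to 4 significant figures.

Relativistic Doppler: f_obs = f_src √((1−β)/(1+β))
= 817.9 × √(0.226600/1.77340) = 817.9 × 0.357459 = 292.4 GHz

f_obs ≈ 292.4 GHz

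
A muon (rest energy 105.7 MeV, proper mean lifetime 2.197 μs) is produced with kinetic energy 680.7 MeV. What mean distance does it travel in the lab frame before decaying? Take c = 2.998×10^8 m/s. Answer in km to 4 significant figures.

d ≈ 4.856 km

γ = 1 + K/(m₀c²) = 1 + 680.7/105.7 = 7.43992
β = √(1 − 1/γ²) = 0.990926
Dilated lifetime: γτ₀ = 7.43992 × 2.197 μs = 16.3455 μs
d = βc·γτ₀ = 0.990926 × (2.998×10^8 m/s) × 1.63455×10^-5 s = 4.856 km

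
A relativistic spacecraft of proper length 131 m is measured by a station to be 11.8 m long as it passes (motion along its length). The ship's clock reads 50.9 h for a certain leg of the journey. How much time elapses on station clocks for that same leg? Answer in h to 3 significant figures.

Length contraction ⇒ γ = L₀/L = 131/11.8 = 11.102
Time dilation: Δt = γτ₀ = 11.102 × 50.9 h = 565 h

Δt ≈ 565 h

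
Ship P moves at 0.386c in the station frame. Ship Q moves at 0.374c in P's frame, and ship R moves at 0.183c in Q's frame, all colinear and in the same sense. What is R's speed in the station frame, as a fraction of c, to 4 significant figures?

u ≈ 0.7553c

Compose boost 2: (0.374 + 0.386)/(1 + 0.374×0.386) = 0.7600/1.14436 = 0.664124
Compose boost 3: (0.183 + 0.664124)/(1 + 0.183×0.664124) = 0.847124/1.12153 = 0.7553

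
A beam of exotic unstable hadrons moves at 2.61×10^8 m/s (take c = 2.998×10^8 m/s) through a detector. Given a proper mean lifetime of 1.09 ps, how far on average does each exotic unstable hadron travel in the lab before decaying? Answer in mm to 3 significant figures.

β = v/c = 2.61×10^8 / 2.998×10^8 = 0.87058
γ = 1/√(1 − 0.87058²) = 2.0324
Dilated lifetime: Δt = γτ₀ = 2.0324 × 1.09 ps = 2.2153 ps
d = vΔt = 0.87058c × 2.2153 ps = 2.6100×10^8 m/s × 2.2153×10^-12 s = 0.578 mm

d ≈ 0.578 mm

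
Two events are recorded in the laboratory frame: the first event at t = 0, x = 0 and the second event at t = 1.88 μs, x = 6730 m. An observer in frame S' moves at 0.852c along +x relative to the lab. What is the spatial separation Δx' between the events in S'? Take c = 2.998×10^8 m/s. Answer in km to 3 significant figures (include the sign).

γ = 1/√(1 − 0.852²) = 1.9101
Δx' = γ(Δx − vΔt) = 1.9101 × (6730 m − 0.852×(2.998×10^8 m/s)×1.88×10^-6 s)
= 1.9101 × (6249.8 m) = 11.9 km

Δx' ≈ 11.9 km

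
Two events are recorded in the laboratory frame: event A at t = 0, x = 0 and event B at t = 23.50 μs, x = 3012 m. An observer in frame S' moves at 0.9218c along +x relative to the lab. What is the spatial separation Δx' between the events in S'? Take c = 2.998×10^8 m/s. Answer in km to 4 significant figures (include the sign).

Δx' ≈ -8.983 km

γ = 1/√(1 − 0.9218²) = 2.57954
Δx' = γ(Δx − vΔt) = 2.57954 × (3012 m − 0.9218×(2.998×10^8 m/s)×23.50×10^-6 s)
= 2.57954 × (-3482.36 m) = -8.983 km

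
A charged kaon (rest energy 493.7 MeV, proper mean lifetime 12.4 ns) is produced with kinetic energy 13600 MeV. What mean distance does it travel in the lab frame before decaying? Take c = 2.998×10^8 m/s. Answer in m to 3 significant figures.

γ = 1 + K/(m₀c²) = 1 + 13600/493.7 = 28.547
β = √(1 − 1/γ²) = 0.99939
Dilated lifetime: γτ₀ = 28.547 × 12.4 ns = 353.98 ns
d = βc·γτ₀ = 0.99939 × (2.998×10^8 m/s) × 3.5398×10^-7 s = 106 m

d ≈ 106 m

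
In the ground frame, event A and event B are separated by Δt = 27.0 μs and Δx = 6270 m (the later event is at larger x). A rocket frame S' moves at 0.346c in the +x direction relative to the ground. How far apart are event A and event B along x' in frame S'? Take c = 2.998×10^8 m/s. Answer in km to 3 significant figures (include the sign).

γ = 1/√(1 − 0.346²) = 1.0658
Δx' = γ(Δx − vΔt) = 1.0658 × (6270 m − 0.346×(2.998×10^8 m/s)×27.0×10^-6 s)
= 1.0658 × (3469.3 m) = 3.70 km

Δx' ≈ 3.70 km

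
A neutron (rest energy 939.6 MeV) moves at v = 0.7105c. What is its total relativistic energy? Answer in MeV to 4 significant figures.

E ≈ 1335 MeV

γ = 1/√(1 − 0.7105²) = 1.42107
E = γm₀c² = 1.42107 × 939.6 MeV = 1335 MeV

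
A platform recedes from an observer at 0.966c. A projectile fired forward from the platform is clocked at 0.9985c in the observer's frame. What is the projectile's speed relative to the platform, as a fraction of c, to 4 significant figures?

u' ≈ 0.9168c

Inverse velocity addition: u' = (u − v)/(1 − uv/c²)
= (0.9985 − 0.966)/(1 − 0.9985×0.966) = 0.03250/0.0354490 = 0.9168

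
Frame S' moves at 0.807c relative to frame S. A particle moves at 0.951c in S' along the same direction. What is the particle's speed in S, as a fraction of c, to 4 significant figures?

Relativistic velocity addition: u = (u' + v)/(1 + u'v/c²)
= (0.951 + 0.807)/(1 + 0.951×0.807) = 1.758/1.76746 = 0.9946

u ≈ 0.9946c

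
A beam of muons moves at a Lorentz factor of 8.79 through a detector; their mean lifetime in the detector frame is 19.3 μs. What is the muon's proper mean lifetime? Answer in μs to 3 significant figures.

τ₀ ≈ 2.20 μs

γ = 8.79 (given)
Proper time: τ₀ = Δt/γ = 19.3/8.79 = 2.20 μs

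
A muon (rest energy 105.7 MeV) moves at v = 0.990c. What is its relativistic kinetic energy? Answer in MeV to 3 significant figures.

K ≈ 644 MeV

γ = 1/√(1 − 0.990²) = 7.0888
K = (γ − 1)m₀c² = (7.0888 − 1) × 105.7 MeV = 6.0888 × 105.7 MeV = 644 MeV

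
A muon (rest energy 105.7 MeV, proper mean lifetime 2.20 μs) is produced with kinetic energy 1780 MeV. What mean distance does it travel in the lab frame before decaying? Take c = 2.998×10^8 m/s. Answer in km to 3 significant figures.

d ≈ 11.7 km

γ = 1 + K/(m₀c²) = 1 + 1780/105.7 = 17.840
β = √(1 − 1/γ²) = 0.99843
Dilated lifetime: γτ₀ = 17.840 × 2.20 μs = 39.248 μs
d = βc·γτ₀ = 0.99843 × (2.998×10^8 m/s) × 3.9248×10^-5 s = 11.7 km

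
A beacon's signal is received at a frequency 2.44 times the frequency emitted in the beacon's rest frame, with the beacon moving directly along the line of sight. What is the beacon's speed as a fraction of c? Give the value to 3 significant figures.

f_obs/f_src = √((1+β)/(1−β)) = 2.44  ⇒  (1+β)/(1−β) = 5.9536
β = |1 − D²|/(1 + D²) = |1 − 5.9536|/(1 + 5.9536) = 0.712

β ≈ 0.712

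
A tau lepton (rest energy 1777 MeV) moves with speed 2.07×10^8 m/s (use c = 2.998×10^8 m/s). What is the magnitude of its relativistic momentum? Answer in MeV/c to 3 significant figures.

β = v/c = 2.07×10^8 / 2.998×10^8 = 0.69046
γ = 1/√(1 − 0.69046²) = 1.3824
p = γβm₀c = 1.3824 × 0.69046 × 1777 MeV/c = 1700 MeV/c

p ≈ 1700 MeV/c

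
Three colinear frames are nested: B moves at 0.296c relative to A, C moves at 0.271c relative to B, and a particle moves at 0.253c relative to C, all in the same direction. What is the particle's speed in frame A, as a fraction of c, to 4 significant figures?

Compose boost 2: (0.271 + 0.296)/(1 + 0.271×0.296) = 0.5670/1.08022 = 0.524895
Compose boost 3: (0.253 + 0.524895)/(1 + 0.253×0.524895) = 0.777895/1.13280 = 0.6867

u ≈ 0.6867c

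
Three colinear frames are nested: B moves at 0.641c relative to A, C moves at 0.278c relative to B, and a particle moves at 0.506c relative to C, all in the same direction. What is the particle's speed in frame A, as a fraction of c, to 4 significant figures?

Compose boost 2: (0.278 + 0.641)/(1 + 0.278×0.641) = 0.9190/1.17820 = 0.780005
Compose boost 3: (0.506 + 0.780005)/(1 + 0.506×0.780005) = 1.28600/1.39468 = 0.9221

u ≈ 0.9221c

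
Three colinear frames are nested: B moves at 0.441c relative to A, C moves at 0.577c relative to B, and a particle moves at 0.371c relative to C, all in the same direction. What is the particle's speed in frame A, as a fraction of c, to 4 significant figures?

Compose boost 2: (0.577 + 0.441)/(1 + 0.577×0.441) = 1.018/1.25446 = 0.811506
Compose boost 3: (0.371 + 0.811506)/(1 + 0.371×0.811506) = 1.18251/1.30107 = 0.9089

u ≈ 0.9089c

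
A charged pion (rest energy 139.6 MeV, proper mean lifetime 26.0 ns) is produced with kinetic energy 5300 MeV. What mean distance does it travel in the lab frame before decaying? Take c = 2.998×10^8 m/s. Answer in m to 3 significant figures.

γ = 1 + K/(m₀c²) = 1 + 5300/139.6 = 38.966
β = √(1 − 1/γ²) = 0.99967
Dilated lifetime: γτ₀ = 38.966 × 26.0 ns = 1013.1 ns
d = βc·γτ₀ = 0.99967 × (2.998×10^8 m/s) × 1.0131×10^-6 s = 304 m

d ≈ 304 m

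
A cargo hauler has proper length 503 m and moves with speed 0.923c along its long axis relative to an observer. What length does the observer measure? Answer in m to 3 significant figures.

L ≈ 194 m

γ = 1/√(1 − 0.923²) = 2.5988
Length contraction: L = L₀/γ = 503/2.5988 = 194 m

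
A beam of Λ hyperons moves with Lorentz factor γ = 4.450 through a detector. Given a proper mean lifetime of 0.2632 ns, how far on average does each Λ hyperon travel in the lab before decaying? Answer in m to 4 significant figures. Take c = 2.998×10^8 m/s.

d ≈ 0.3422 m

β = √(1 − 1/γ²) = √(1 − 1/4.450²) = 0.974424
Dilated lifetime: Δt = γτ₀ = 4.450 × 0.2632 ns = 1.17124 ns
d = vΔt = 0.974424c × 1.17124 ns = 2.92132×10^8 m/s × 1.17124×10^-9 s = 0.3422 m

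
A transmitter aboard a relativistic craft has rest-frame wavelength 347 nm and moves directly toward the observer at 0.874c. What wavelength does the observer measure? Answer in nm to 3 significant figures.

λ_obs ≈ 90.0 nm

Relativistic Doppler: λ_obs = λ_src √((1−β)/(1+β))
= 347 × √(0.12600/1.8740) = 347 × 0.25930 = 90.0 nm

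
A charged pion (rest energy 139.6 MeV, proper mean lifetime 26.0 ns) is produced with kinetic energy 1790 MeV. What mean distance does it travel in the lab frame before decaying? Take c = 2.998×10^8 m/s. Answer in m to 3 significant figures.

d ≈ 107 m

γ = 1 + K/(m₀c²) = 1 + 1790/139.6 = 13.822
β = √(1 − 1/γ²) = 0.99738
Dilated lifetime: γτ₀ = 13.822 × 26.0 ns = 359.38 ns
d = βc·γτ₀ = 0.99738 × (2.998×10^8 m/s) × 3.5938×10^-7 s = 107 m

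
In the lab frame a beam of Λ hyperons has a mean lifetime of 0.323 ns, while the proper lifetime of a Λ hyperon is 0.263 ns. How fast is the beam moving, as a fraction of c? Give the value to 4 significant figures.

β ≈ 0.5805

γ = Δt/τ₀ = 0.323/0.263 = 1.22814
β = √(1 − 1/γ²) = √(1 − 1/1.22814²) = 0.5805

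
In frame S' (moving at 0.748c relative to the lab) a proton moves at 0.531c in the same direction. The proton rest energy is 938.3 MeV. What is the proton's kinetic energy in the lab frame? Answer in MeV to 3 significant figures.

K ≈ 1390 MeV

u_lab = (0.531 + 0.748)/(1 + 0.531×0.748) = 0.915410
γ = 1/√(1 − 0.915410²) = 2.4843
K = (γ − 1)m₀c² = (2.4843 − 1) × 938.3 = 1.4843 × 938.3 = 1390 MeV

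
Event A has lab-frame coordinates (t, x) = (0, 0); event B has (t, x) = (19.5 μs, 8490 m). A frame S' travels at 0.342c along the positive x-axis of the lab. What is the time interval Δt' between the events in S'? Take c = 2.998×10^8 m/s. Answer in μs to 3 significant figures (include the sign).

Δt' ≈ 10.4 μs

γ = 1/√(1 − 0.342²) = 1.0642
Δt' = γ(Δt − vΔx/c²) = 1.0642 × (19.5 μs − 0.342×8490 m / (2.998×10^8 m/s))
= 1.0642 × (9.8149 μs) = 10.4 μs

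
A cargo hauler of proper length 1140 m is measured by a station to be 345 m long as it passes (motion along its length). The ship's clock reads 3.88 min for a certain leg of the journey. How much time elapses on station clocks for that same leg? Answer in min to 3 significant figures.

Length contraction ⇒ γ = L₀/L = 1140/345 = 3.3043
Time dilation: Δt = γτ₀ = 3.3043 × 3.88 min = 12.8 min

Δt ≈ 12.8 min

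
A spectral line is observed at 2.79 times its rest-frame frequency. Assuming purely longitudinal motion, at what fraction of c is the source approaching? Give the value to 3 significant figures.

β ≈ 0.772

f_obs/f_src = √((1+β)/(1−β)) = 2.79  ⇒  (1+β)/(1−β) = 7.7841
β = |1 − D²|/(1 + D²) = |1 − 7.7841|/(1 + 7.7841) = 0.772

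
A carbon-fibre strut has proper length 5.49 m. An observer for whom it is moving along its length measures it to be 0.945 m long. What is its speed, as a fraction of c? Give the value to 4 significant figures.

β ≈ 0.9851

γ = L₀/L = 5.49/0.945 = 5.80952
β = √(1 − 1/γ²) = 0.9851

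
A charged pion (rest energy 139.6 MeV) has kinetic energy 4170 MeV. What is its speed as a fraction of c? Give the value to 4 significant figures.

β ≈ 0.9995

γ = 1 + K/(m₀c²) = 1 + 4170/139.6 = 30.8711
β = √(1 − 1/γ²) = 0.9995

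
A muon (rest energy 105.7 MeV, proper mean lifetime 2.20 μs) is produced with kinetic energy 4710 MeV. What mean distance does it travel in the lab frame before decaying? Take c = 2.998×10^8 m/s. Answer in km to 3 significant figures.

γ = 1 + K/(m₀c²) = 1 + 4710/105.7 = 45.560
β = √(1 − 1/γ²) = 0.99976
Dilated lifetime: γτ₀ = 45.560 × 2.20 μs = 100.23 μs
d = βc·γτ₀ = 0.99976 × (2.998×10^8 m/s) × 0.00010023 s = 30.0 km

d ≈ 30.0 km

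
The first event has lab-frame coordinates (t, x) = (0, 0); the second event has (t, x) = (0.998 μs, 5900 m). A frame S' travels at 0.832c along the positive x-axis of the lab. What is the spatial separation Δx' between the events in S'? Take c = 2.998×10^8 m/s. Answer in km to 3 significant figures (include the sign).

Δx' ≈ 10.2 km

γ = 1/√(1 − 0.832²) = 1.8025
Δx' = γ(Δx − vΔt) = 1.8025 × (5900 m − 0.832×(2.998×10^8 m/s)×0.998×10^-6 s)
= 1.8025 × (5651.1 m) = 10.2 km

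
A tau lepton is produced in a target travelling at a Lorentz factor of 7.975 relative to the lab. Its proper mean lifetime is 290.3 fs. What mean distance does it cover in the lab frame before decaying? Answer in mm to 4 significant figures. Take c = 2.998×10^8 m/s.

β = √(1 − 1/γ²) = √(1 − 1/7.975²) = 0.992107
Dilated lifetime: Δt = γτ₀ = 7.975 × 290.3 fs = 2315.14 fs
d = vΔt = 0.992107c × 2315.14 fs = 2.97434×10^8 m/s × 2.31514×10^-12 s = 0.6886 mm

d ≈ 0.6886 mm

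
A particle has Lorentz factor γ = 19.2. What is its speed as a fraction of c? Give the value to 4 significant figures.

β ≈ 0.9986

β = √(1 − 1/γ²) = √(1 − 1/19.2²) = √(0.997287) = 0.9986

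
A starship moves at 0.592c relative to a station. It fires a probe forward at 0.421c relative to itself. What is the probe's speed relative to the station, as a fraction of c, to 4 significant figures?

u ≈ 0.8109c

Relativistic velocity addition: u = (u' + v)/(1 + u'v/c²)
= (0.421 + 0.592)/(1 + 0.421×0.592) = 1.013/1.24923 = 0.8109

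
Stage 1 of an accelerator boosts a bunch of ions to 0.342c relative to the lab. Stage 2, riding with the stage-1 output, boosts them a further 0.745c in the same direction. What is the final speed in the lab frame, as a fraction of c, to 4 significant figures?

Compose boost 2: (0.745 + 0.342)/(1 + 0.745×0.342) = 1.087/1.25479 = 0.8663

u ≈ 0.8663c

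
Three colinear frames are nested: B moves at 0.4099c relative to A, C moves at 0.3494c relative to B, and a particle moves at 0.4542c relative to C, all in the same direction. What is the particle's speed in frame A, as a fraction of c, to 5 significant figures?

Compose boost 2: (0.3494 + 0.4099)/(1 + 0.3494×0.4099) = 0.75930/1.143219 = 0.6641772
Compose boost 3: (0.4542 + 0.6641772)/(1 + 0.4542×0.6641772) = 1.118377/1.301669 = 0.85919

u ≈ 0.85919c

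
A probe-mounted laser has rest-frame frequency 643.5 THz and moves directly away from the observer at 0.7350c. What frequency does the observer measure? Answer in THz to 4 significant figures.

f_obs ≈ 251.5 THz

Relativistic Doppler: f_obs = f_src √((1−β)/(1+β))
= 643.5 × √(0.265000/1.73500) = 643.5 × 0.390817 = 251.5 THz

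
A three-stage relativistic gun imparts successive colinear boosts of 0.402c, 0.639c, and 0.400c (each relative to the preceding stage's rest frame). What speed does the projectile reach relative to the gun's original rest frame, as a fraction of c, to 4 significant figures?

Compose boost 2: (0.639 + 0.402)/(1 + 0.639×0.402) = 1.041/1.25688 = 0.828243
Compose boost 3: (0.400 + 0.828243)/(1 + 0.400×0.828243) = 1.22824/1.33130 = 0.9226

u ≈ 0.9226c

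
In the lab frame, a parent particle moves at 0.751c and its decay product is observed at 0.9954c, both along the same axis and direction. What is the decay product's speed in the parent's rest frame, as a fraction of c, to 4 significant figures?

u' ≈ 0.9681c

Inverse velocity addition: u' = (u − v)/(1 − uv/c²)
= (0.9954 − 0.751)/(1 − 0.9954×0.751) = 0.2444/0.252455 = 0.9681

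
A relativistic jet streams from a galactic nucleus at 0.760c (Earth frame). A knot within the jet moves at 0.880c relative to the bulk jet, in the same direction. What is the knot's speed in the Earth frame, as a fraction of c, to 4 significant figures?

u ≈ 0.9827c

Relativistic velocity addition: u = (u' + v)/(1 + u'v/c²)
= (0.880 + 0.760)/(1 + 0.880×0.760) = 1.640/1.66880 = 0.9827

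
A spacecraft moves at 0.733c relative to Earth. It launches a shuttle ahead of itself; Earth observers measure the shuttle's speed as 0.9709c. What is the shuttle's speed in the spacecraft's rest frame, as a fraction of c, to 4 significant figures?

Inverse velocity addition: u' = (u − v)/(1 − uv/c²)
= (0.9709 − 0.733)/(1 − 0.9709×0.733) = 0.2379/0.288330 = 0.8251

u' ≈ 0.8251c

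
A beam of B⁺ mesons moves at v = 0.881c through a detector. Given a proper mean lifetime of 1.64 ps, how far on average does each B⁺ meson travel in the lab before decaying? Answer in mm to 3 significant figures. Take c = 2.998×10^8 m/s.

d ≈ 0.916 mm

γ = 1/√(1 − 0.881²) = 2.1136
Dilated lifetime: Δt = γτ₀ = 2.1136 × 1.64 ps = 3.4664 ps
d = vΔt = 0.881c × 3.4664 ps = 2.6412×10^8 m/s × 3.4664×10^-12 s = 0.916 mm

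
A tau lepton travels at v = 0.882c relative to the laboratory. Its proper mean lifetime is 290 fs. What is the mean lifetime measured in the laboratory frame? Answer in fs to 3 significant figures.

γ = 1/√(1 − 0.882²) = 2.1220
Time dilation: Δt = γτ₀ = 2.1220 × 290 fs = 615 fs

Δt ≈ 615 fs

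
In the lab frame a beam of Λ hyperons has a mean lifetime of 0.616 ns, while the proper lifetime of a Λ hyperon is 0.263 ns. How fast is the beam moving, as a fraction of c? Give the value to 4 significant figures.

β ≈ 0.9043

γ = Δt/τ₀ = 0.616/0.263 = 2.34221
β = √(1 − 1/γ²) = √(1 − 1/2.34221²) = 0.9043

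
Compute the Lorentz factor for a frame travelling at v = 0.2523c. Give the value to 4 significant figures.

γ ≈ 1.033

γ = 1/√(1 − β²) = 1/√(1 − 0.2523²) = 1/√(0.936345) = 1.033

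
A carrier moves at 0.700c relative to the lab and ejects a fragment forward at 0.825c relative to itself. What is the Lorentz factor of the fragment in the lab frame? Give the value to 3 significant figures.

γ ≈ 3.91

u_lab = (0.825 + 0.700)/(1 + 0.825×0.700) = 1.525/1.57750 = 0.966719
γ = 1/√(1 − 0.966719²) = 3.91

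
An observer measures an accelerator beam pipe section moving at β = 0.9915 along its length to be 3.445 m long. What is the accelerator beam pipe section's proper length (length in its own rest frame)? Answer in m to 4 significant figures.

L₀ ≈ 26.48 m

γ = 1/√(1 − 0.9915²) = 7.68600
L₀ = γL = 7.68600 × 3.445 = 26.48 m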